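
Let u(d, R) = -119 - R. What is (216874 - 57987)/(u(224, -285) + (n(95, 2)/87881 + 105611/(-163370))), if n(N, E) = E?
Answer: 2281159561786390/2374000875469 ≈ 960.89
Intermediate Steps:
(216874 - 57987)/(u(224, -285) + (n(95, 2)/87881 + 105611/(-163370))) = (216874 - 57987)/((-119 - 1*(-285)) + (2/87881 + 105611/(-163370))) = 158887/((-119 + 285) + (2*(1/87881) + 105611*(-1/163370))) = 158887/(166 + (2/87881 - 105611/163370)) = 158887/(166 - 9280873551/14357118970) = 158887/(2374000875469/14357118970) = 158887*(14357118970/2374000875469) = 2281159561786390/2374000875469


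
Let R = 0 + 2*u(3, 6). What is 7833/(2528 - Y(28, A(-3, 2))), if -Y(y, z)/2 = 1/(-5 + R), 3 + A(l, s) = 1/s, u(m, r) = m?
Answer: 7833/2530 ≈ 3.0960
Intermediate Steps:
A(l, s) = -3 + 1/s
R = 6 (R = 0 + 2*3 = 0 + 6 = 6)
Y(y, z) = -2 (Y(y, z) = -2/(-5 + 6) = -2/1 = -2*1 = -2)
7833/(2528 - Y(28, A(-3, 2))) = 7833/(2528 - 1*(-2)) = 7833/(2528 + 2) = 7833/2530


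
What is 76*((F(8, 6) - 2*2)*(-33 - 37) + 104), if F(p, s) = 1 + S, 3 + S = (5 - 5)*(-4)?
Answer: 39824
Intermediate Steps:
S = -3 (S = -3 + (5 - 5)*(-4) = -3 + 0*(-4) = -3 + 0 = -3)
F(p, s) = -2 (F(p, s) = 1 - 3 = -2)
76*((F(8, 6) - 2*2)*(-33 - 37) + 104) = 76*((-2 - 2*2)*(-33 - 37) + 104) = 76*((-2 - 4)*(-70) + 104) = 76*(-6*(-70) + 104) = 76*(420 + 104) = 76*524 = 39824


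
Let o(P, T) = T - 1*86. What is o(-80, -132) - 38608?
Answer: -38826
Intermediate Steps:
o(P, T) = -86 + T (o(P, T) = T - 86 = -86 + T)
o(-80, -132) - 38608 = (-86 - 132) - 38608 = -218 - 38608 = -38826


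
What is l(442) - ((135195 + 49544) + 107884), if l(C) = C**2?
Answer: -97259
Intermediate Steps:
l(442) - ((135195 + 49544) + 107884) = 442**2 - ((135195 + 49544) + 107884) = 195364 - (184739 + 107884) = 195364 - 1*292623 = 195364 - 292623 = -97259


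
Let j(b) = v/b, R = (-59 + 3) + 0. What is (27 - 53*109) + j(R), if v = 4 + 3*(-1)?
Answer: -322001/56 ≈ -5750.0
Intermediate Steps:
v = 1 (v = 4 - 3 = 1)
R = -56 (R = -56 + 0 = -56)
j(b) = 1/b
(27 - 53*109) + j(R) = (27 - 53*109) + 1/(-56) = (27 - 5777) - 1/56 = -5750 - 1/56 = -322001/56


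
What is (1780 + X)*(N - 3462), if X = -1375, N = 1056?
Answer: -974430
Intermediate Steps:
(1780 + X)*(N - 3462) = (1780 - 1375)*(1056 - 3462) = 405*(-2406) = -974430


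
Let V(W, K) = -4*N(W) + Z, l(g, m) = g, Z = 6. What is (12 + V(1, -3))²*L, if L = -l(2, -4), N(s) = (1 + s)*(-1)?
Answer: -1352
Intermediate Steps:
N(s) = -1 - s
V(W, K) = 10 + 4*W (V(W, K) = -4*(-1 - W) + 6 = (4 + 4*W) + 6 = 10 + 4*W)
L = -2 (L = -1*2 = -2)
(12 + V(1, -3))²*L = (12 + (10 + 4*1))²*(-2) = (12 + (10 + 4))²*(-2) = (12 + 14)²*(-2) = 26²*(-2) = 676*(-2) = -1352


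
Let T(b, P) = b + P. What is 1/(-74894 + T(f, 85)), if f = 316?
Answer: -1/74493 ≈ -1.3424e-5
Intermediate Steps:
T(b, P) = P + b
1/(-74894 + T(f, 85)) = 1/(-74894 + (85 + 316)) = 1/(-74894 + 401) = 1/(-74493) = -1/74493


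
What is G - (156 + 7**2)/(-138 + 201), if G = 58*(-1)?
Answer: -3859/63 ≈ -61.254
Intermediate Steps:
G = -58
G - (156 + 7**2)/(-138 + 201) = -58 - (156 + 7**2)/(-138 + 201) = -58 - (156 + 49)/63 = -58 - 205/63 = -3859/63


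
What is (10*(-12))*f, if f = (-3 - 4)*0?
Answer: 0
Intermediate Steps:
f = 0 (f = -7*0 = 0)
(10*(-12))*f = (10*(-12))*0 = -120*0 = 0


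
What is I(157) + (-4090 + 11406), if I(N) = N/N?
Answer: 7317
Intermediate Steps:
I(N) = 1
I(157) + (-4090 + 11406) = 1 + (-4090 + 11406) = 1 + 7316 = 7317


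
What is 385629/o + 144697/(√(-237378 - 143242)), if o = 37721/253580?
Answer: 97787801820/37721 - 144697*I*√95155/190310 ≈ 2.5924e+6 - 234.54*I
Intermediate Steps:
o = 37721/253580 (o = 37721*(1/253580) = 37721/253580 ≈ 0.14875)
385629/o + 144697/(√(-237378 - 143242)) = 385629/(37721/253580) + 144697/(√(-237378 - 143242)) = 385629*(253580/37721) + 144697/(√(-380620)) = 97787801820/37721 + 144697/((2*I*√95155)) = 97787801820/37721 + 144697*(-I*√95155/190310) = 97787801820/37721 - 144697*I*√95155/190310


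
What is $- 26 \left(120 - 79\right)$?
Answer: $-1066$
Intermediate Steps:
$- 26 \left(120 - 79\right) = \left(-26\right) 41 = -1066$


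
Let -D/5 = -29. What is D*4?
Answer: 580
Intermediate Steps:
D = 145 (D = -5*(-29) = 145)
D*4 = 145*4 = 580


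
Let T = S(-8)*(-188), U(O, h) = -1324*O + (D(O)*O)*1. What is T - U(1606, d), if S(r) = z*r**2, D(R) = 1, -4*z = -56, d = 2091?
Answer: 1956290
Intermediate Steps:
z = 14 (z = -1/4*(-56) = 14)
S(r) = 14*r**2
U(O, h) = -1323*O (U(O, h) = -1324*O + (1*O)*1 = -1324*O + O*1 = -1324*O + O = -1323*O)
T = -168448 (T = (14*(-8)**2)*(-188) = (14*64)*(-188) = 896*(-188) = -168448)
T - U(1606, d) = -168448 - (-1323)*1606 = -168448 - 1*(-2124738) = -168448 + 2124738 = 1956290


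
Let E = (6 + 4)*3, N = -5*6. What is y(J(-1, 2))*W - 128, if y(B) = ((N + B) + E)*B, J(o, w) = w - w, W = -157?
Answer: -128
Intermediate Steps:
N = -30
E = 30 (E = 10*3 = 30)
J(o, w) = 0
y(B) = B² (y(B) = ((-30 + B) + 30)*B = B*B = B²)
y(J(-1, 2))*W - 128 = 0²*(-157) - 128 = 0*(-157) - 128 = 0 - 128 = -128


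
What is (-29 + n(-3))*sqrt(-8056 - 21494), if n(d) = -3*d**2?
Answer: -280*I*sqrt(1182) ≈ -9626.5*I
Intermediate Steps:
(-29 + n(-3))*sqrt(-8056 - 21494) = (-29 - 3*(-3)**2)*sqrt(-8056 - 21494) = (-29 - 3*9)*sqrt(-29550) = (-29 - 27)*(5*I*sqrt(1182)) = -280*I*sqrt(1182)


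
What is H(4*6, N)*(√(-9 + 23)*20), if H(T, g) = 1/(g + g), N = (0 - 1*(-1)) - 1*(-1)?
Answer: 5*√14 ≈ 18.708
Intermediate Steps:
N = 2 (N = (0 + 1) + 1 = 1 + 1 = 2)
H(T, g) = 1/(2*g)
H(4*6, N)*(√(-9 + 23)*20) = ((½)/2)*(√(-9 + 23)*20) = ((½)*(½))*(√14*20) = (20*√14)/4 = 5*√14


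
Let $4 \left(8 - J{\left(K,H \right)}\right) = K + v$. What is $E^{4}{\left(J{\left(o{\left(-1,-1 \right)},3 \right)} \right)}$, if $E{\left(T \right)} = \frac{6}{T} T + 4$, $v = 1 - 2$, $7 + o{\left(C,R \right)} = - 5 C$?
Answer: $10000$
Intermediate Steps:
$o{\left(C,R \right)} = -7 - 5 C$
$v = -1$
$J{\left(K,H \right)} = \frac{33}{4} - \frac{K}{4}$ ($J{\left(K,H \right)} = 8 - \frac{K - 1}{4} = 8 - \frac{-1 + K}{4} = 8 - \left(- \frac{1}{4} + \frac{K}{4}\right) = \frac{33}{4} - \frac{K}{4}$)
$E{\left(T \right)} = 10$ ($E{\left(T \right)} = 6 + 4 = 10$)
$E^{4}{\left(J{\left(o{\left(-1,-1 \right)},3 \right)} \right)} = 10^{4} = 10000$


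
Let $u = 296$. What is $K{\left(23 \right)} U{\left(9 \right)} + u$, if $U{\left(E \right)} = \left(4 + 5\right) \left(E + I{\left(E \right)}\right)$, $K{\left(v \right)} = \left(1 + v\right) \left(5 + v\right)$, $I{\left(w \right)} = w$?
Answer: $109160$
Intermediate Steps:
$U{\left(E \right)} = 18 E$ ($U{\left(E \right)} = \left(4 + 5\right) \left(E + E\right) = 9 \cdot 2 E = 18 E$)
$K{\left(23 \right)} U{\left(9 \right)} + u = \left(5 + 23^{2} + 6 \cdot 23\right) 18 \cdot 9 + 296 = \left(5 + 529 + 138\right) 162 + 296 = 672 \cdot 162 + 296 = 108864 + 296 = 109160$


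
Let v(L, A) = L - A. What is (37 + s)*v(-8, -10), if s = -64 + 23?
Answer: -8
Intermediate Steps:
s = -41
(37 + s)*v(-8, -10) = (37 - 41)*(-8 - 1*(-10)) = -4*(-8 + 10) = -4*2 = -8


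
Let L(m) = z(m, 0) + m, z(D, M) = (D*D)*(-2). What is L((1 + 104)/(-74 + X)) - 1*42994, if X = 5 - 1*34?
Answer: -456156211/10609 ≈ -42997.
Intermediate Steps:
z(D, M) = -2*D² (z(D, M) = D²*(-2) = -2*D²)
X = -29 (X = 5 - 34 = -29)
L(m) = m - 2*m² (L(m) = -2*m² + m = m - 2*m²)
L((1 + 104)/(-74 + X)) - 1*42994 = ((1 + 104)/(-74 - 29))*(1 - 2*(1 + 104)/(-74 - 29)) - 1*42994 = (105/(-103))*(1 - 210/(-103)) - 42994 = (105*(-1/103))*(1 - 210*(-1)/103) - 42994 = -105*(1 - 2*(-105/103))/103 - 42994 = -105*(1 + 210/103)/103 - 42994 = -105/103*313/103 - 42994 = -32865/10609 - 42994 = -456156211/10609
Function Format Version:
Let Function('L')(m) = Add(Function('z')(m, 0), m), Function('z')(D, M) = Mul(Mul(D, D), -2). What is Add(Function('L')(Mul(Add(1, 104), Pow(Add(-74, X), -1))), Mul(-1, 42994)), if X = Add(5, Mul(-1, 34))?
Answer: Rational(-456156211, 10609) ≈ -42997.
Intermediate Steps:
Function('z')(D, M) = Mul(-2, Pow(D, 2)) (Function('z')(D, M) = Mul(Pow(D, 2), -2) = Mul(-2, Pow(D, 2)))
X = -29 (X = Add(5, -34) = -29)
Function('L')(m) = Add(m, Mul(-2, Pow(m, 2))) (Function('L')(m) = Add(Mul(-2, Pow(m, 2)), m) = Add(m, Mul(-2, Pow(m, 2))))
Add(Function('L')(Mul(Add(1, 104), Pow(Add(-74, X), -1))), Mul(-1, 42994)) = Add(Mul(Mul(Add(1, 104), Pow(Add(-74, -29), -1)), Add(1, Mul(-2, Mul(Add(1, 104), Pow(Add(-74, -29), -1))))), Mul(-1, 42994)) = Add(Mul(Mul(105, Pow(-103, -1)), Add(1, Mul(-2, Mul(105, Pow(-103, -1))))), -42994) = Add(Mul(Mul(105, Rational(-1, 103)), Add(1, Mul(-2, Mul(105, Rational(-1, 103))))), -42994) = Add(Mul(Rational(-105, 103), Add(1, Mul(-2, Rational(-105, 103)))), -42994) = Add(Mul(Rational(-105, 103), Add(1, Rational(210, 103))), -42994) = Add(Mul(Rational(-105, 103), Rational(313, 103)), -42994) = Add(Rational(-32865, 10609), -42994) = Rational(-456156211, 10609)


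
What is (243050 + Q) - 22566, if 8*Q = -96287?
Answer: 1667585/8 ≈ 2.0845e+5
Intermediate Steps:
Q = -96287/8 (Q = (⅛)*(-96287) = -96287/8 ≈ -12036.)
(243050 + Q) - 22566 = (243050 - 96287/8) - 22566 = 1848113/8 - 22566 = 1667585/8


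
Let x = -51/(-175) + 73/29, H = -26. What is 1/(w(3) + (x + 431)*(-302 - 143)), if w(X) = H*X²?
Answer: -1015/196178041 ≈ -5.1739e-6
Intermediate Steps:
x = 14254/5075 (x = -51*(-1/175) + 73*(1/29) = 51/175 + 73/29 = 14254/5075 ≈ 2.8087)
w(X) = -26*X²
1/(w(3) + (x + 431)*(-302 - 143)) = 1/(-26*3² + (14254/5075 + 431)*(-302 - 143)) = 1/(-26*9 + (2201579/5075)*(-445)) = 1/(-234 - 195940531/1015) = 1/(-196178041/1015) = -1015/196178041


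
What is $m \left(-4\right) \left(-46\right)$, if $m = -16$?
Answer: $-2944$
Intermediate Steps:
$m \left(-4\right) \left(-46\right) = \left(-16\right) \left(-4\right) \left(-46\right) = 64 \left(-46\right) = -2944$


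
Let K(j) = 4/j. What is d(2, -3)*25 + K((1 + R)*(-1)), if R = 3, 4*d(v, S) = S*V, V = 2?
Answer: -77/2 ≈ -38.500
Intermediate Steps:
d(v, S) = S/2 (d(v, S) = (S*2)/4 = (2*S)/4 = S/2)
d(2, -3)*25 + K((1 + R)*(-1)) = ((½)*(-3))*25 + 4/(((1 + 3)*(-1))) = -3/2*25 + 4/((4*(-1))) = -75/2 + 4/(-4) = -75/2 + 4*(-¼) = -75/2 - 1 = -77/2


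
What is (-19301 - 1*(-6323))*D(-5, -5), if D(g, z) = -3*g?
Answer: -194670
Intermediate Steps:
(-19301 - 1*(-6323))*D(-5, -5) = (-19301 - 1*(-6323))*(-3*(-5)) = (-19301 + 6323)*15 = -12978*15 = -194670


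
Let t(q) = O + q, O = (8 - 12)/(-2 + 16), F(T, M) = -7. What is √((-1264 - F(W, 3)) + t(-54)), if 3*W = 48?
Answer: I*√64253/7 ≈ 36.212*I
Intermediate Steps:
W = 16 (W = (⅓)*48 = 16)
O = -2/7 (O = -4/14 = -4*1/14 = -2/7 ≈ -0.28571)
t(q) = -2/7 + q
√((-1264 - F(W, 3)) + t(-54)) = √((-1264 - 1*(-7)) + (-2/7 - 54)) = √((-1264 + 7) - 380/7) = √(-1257 - 380/7) = √(-9179/7) = I*√64253/7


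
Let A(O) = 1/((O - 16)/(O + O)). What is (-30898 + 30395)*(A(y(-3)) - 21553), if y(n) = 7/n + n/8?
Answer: 4867615001/449 ≈ 1.0841e+7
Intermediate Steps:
y(n) = 7/n + n/8 (y(n) = 7/n + n*(⅛) = 7/n + n/8)
A(O) = 2*O/(-16 + O) (A(O) = 1/((-16 + O)/((2*O))) = 1/((-16 + O)*(1/(2*O))) = 1/((-16 + O)/(2*O)) = 2*O/(-16 + O))
(-30898 + 30395)*(A(y(-3)) - 21553) = (-30898 + 30395)*(2*(7/(-3) + (⅛)*(-3))/(-16 + (7/(-3) + (⅛)*(-3))) - 21553) = -503*(2*(7*(-⅓) - 3/8)/(-16 + (7*(-⅓) - 3/8)) - 21553) = -503*(2*(-7/3 - 3/8)/(-16 + (-7/3 - 3/8)) - 21553) = -503*(2*(-65/24)/(-16 - 65/24) - 21553) = -503*(2*(-65/24)/(-449/24) - 21553) = -503*(2*(-65/24)*(-24/449) - 21553) = -503*(130/449 - 21553) = -503*(-9677167/449) = 4867615001/449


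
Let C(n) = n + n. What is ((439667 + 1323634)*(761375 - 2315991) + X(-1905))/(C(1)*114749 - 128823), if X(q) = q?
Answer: -2741255949321/100675 ≈ -2.7229e+7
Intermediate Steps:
C(n) = 2*n
((439667 + 1323634)*(761375 - 2315991) + X(-1905))/(C(1)*114749 - 128823) = ((439667 + 1323634)*(761375 - 2315991) - 1905)/((2*1)*114749 - 128823) = (1763301*(-1554616) - 1905)/(2*114749 - 128823) = (-2741255947416 - 1905)/(229498 - 128823) = -2741255949321/100675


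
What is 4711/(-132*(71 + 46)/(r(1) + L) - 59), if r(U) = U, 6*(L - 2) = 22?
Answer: -23555/11878 ≈ -1.9831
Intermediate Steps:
L = 17/3 (L = 2 + (⅙)*22 = 2 + 11/3 = 17/3 ≈ 5.6667)
4711/(-132*(71 + 46)/(r(1) + L) - 59) = 4711/(-132*(71 + 46)/(1 + 17/3) - 59) = 4711/(-15444/20/3 - 59) = 4711/(-15444*3/20 - 59) = 4711/(-132*351/20 - 59) = 4711/(-11583/5 - 59) = 4711/(-11878/5) = 4711*(-5/11878) = -23555/11878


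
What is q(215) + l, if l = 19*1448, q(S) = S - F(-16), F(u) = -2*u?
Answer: 27695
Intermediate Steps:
q(S) = -32 + S (q(S) = S - (-2)*(-16) = S - 1*32 = S - 32 = -32 + S)
l = 27512
q(215) + l = (-32 + 215) + 27512 = 183 + 27512 = 27695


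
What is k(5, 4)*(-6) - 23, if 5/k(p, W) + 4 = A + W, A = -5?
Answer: -17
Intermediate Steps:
k(p, W) = 5/(-9 + W) (k(p, W) = 5/(-4 + (-5 + W)) = 5/(-9 + W))
k(5, 4)*(-6) - 23 = (5/(-9 + 4))*(-6) - 23 = (5/(-5))*(-6) - 23 = (5*(-⅕))*(-6) - 23 = -1*(-6) - 23 = 6 - 23 = -17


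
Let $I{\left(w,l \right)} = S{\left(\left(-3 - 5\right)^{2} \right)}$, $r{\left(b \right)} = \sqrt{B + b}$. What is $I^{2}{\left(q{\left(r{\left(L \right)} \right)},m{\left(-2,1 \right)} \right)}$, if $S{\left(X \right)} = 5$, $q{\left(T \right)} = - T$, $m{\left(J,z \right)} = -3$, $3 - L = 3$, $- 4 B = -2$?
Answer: $25$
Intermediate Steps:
$B = \frac{1}{2}$ ($B = \left(- \frac{1}{4}\right) \left(-2\right) = \frac{1}{2} \approx 0.5$)
$L = 0$ ($L = 3 - 3 = 0$)
$r{\left(b \right)} = \sqrt{\frac{1}{2} + b}$
$I{\left(w,l \right)} = 5$
$I^{2}{\left(q{\left(r{\left(L \right)} \right)},m{\left(-2,1 \right)} \right)} = 5^{2} = 25$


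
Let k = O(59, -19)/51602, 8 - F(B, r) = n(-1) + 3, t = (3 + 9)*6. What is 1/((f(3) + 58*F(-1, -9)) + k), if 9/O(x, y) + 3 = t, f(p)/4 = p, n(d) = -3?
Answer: 1186846/564938699 ≈ 0.0021008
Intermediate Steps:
t = 72 (t = 12*6 = 72)
f(p) = 4*p
O(x, y) = 3/23 (O(x, y) = 9/(-3 + 72) = 9/69 = 9*(1/69) = 3/23)
F(B, r) = 8 (F(B, r) = 8 - (-3 + 3) = 8 - 1*0 = 8 + 0 = 8)
k = 3/1186846 (k = (3/23)/51602 = (3/23)*(1/51602) = 3/1186846 ≈ 2.5277e-6)
1/((f(3) + 58*F(-1, -9)) + k) = 1/((4*3 + 58*8) + 3/1186846) = 1/((12 + 464) + 3/1186846) = 1/(476 + 3/1186846) = 1/(564938699/1186846) = 1186846/564938699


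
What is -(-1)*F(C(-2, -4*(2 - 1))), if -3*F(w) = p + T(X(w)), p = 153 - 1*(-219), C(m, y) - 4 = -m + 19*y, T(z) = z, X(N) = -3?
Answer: -123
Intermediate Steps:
C(m, y) = 4 - m + 19*y (C(m, y) = 4 + (-m + 19*y) = 4 - m + 19*y)
p = 372 (p = 153 + 219 = 372)
F(w) = -123 (F(w) = -(372 - 3)/3 = -⅓*369 = -123)
-(-1)*F(C(-2, -4*(2 - 1))) = -(-1)*(-123) = -1*123 = -123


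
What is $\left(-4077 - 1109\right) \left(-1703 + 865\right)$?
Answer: $4345868$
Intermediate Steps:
$\left(-4077 - 1109\right) \left(-1703 + 865\right) = \left(-5186\right) \left(-838\right) = 4345868$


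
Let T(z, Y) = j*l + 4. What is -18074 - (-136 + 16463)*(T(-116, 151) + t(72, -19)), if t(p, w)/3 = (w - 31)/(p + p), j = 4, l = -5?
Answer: 6243967/24 ≈ 2.6017e+5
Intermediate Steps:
t(p, w) = 3*(-31 + w)/(2*p) (t(p, w) = 3*((w - 31)/(p + p)) = 3*((-31 + w)/((2*p))) = 3*((-31 + w)*(1/(2*p))) = 3*((-31 + w)/(2*p)) = 3*(-31 + w)/(2*p))
T(z, Y) = -16 (T(z, Y) = 4*(-5) + 4 = -20 + 4 = -16)
-18074 - (-136 + 16463)*(T(-116, 151) + t(72, -19)) = -18074 - (-136 + 16463)*(-16 + (3/2)*(-31 - 19)/72) = -18074 - 16327*(-16 + (3/2)*(1/72)*(-50)) = -18074 - 16327*(-16 - 25/24) = -18074 - 16327*(-409)/24 = -18074 - 1*(-6677743/24) = -18074 + 6677743/24 = 6243967/24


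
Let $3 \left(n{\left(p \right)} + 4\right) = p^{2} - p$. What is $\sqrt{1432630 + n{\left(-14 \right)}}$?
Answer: $2 \sqrt{358174} \approx 1197.0$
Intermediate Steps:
$n{\left(p \right)} = -4 - \frac{p}{3} + \frac{p^{2}}{3}$ ($n{\left(p \right)} = -4 + \frac{p^{2} - p}{3} = -4 + \left(- \frac{p}{3} + \frac{p^{2}}{3}\right) = -4 - \frac{p}{3} + \frac{p^{2}}{3}$)
$\sqrt{1432630 + n{\left(-14 \right)}} = \sqrt{1432630 - \left(- \frac{2}{3} - \frac{196}{3}\right)} = \sqrt{1432630 + \left(-4 + \frac{14}{3} + \frac{1}{3} \cdot 196\right)} = \sqrt{1432630 + \left(-4 + \frac{14}{3} + \frac{196}{3}\right)} = \sqrt{1432630 + 66} = \sqrt{1432696} = 2 \sqrt{358174}$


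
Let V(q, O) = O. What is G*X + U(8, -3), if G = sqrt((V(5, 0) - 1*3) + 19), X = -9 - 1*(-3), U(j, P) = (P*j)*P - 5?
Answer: 43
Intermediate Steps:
U(j, P) = -5 + j*P**2 (U(j, P) = j*P**2 - 5 = -5 + j*P**2)
X = -6 (X = -9 + 3 = -6)
G = 4 (G = sqrt((0 - 1*3) + 19) = sqrt((0 - 3) + 19) = sqrt(-3 + 19) = sqrt(16) = 4)
G*X + U(8, -3) = 4*(-6) + (-5 + 8*(-3)**2) = -24 + (-5 + 8*9) = -24 + (-5 + 72) = -24 + 67 = 43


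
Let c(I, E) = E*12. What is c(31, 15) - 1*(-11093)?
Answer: 11273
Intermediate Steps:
c(I, E) = 12*E
c(31, 15) - 1*(-11093) = 12*15 - 1*(-11093) = 180 + 11093 = 11273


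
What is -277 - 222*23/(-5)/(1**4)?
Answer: 3721/5 ≈ 744.20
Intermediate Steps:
-277 - 222*23/(-5)/(1**4) = -277 - 222*23*(-1/5)/1 = -277 - (-5106)/5 = -277 - 222*(-23/5) = -277 + 5106/5 = 3721/5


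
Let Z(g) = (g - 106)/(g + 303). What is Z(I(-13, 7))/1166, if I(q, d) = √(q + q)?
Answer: -16046/53539805 + 409*I*√26/107079610 ≈ -0.0002997 + 1.9476e-5*I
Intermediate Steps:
I(q, d) = √2*√q (I(q, d) = √(2*q) = √2*√q)
Z(g) = (-106 + g)/(303 + g)
Z(I(-13, 7))/1166 = ((-106 + √2*√(-13))/(303 + √2*√(-13)))/1166 = ((-106 + √2*(I*√13))/(303 + √2*(I*√13)))*(1/1166) = ((-106 + I*√26)/(303 + I*√26))*(1/1166) = (-106 + I*√26)/(1166*(303 + I*√26))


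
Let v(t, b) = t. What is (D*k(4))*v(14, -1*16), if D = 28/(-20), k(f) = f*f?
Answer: -1568/5 ≈ -313.60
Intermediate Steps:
k(f) = f**2
D = -7/5 (D = 28*(-1/20) = -7/5 ≈ -1.4000)
(D*k(4))*v(14, -1*16) = -7/5*4**2*14 = -7/5*16*14 = -112/5*14 = -1568/5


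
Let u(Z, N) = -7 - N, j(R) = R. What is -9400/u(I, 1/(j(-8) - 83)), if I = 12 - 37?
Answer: 213850/159 ≈ 1345.0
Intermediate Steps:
I = -25
-9400/u(I, 1/(j(-8) - 83)) = -9400/(-7 - 1/(-8 - 83)) = -9400/(-7 - 1/(-91)) = -9400/(-7 - 1*(-1/91)) = -9400/(-7 + 1/91) = -9400/(-636/91) = -9400*(-91/636) = 213850/159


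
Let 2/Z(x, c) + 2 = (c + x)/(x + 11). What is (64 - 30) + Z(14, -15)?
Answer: 1684/51 ≈ 33.020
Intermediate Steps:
Z(x, c) = 2/(-2 + (c + x)/(11 + x)) (Z(x, c) = 2/(-2 + (c + x)/(x + 11)) = 2/(-2 + (c + x)/(11 + x)))
(64 - 30) + Z(14, -15) = (64 - 30) + 2*(-11 - 1*14)/(22 + 14 - 1*(-15)) = 34 + 2*(-11 - 14)/(22 + 14 + 15) = 34 + 2*(-25)/51 = 34 + 2*(1/51)*(-25) = 34 - 50/51 = 1684/51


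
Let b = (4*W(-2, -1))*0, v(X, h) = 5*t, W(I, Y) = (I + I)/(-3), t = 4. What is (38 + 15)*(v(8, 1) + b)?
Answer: 1060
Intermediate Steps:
W(I, Y) = -2*I/3 (W(I, Y) = (2*I)*(-1/3) = -2*I/3)
v(X, h) = 20 (v(X, h) = 5*4 = 20)
b = 0 (b = (4*(-2/3*(-2)))*0 = (4*(4/3))*0 = (16/3)*0 = 0)
(38 + 15)*(v(8, 1) + b) = (38 + 15)*(20 + 0) = 53*20 = 1060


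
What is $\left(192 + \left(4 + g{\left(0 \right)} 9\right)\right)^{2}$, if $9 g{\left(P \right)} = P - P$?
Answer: $38416$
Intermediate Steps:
$g{\left(P \right)} = 0$ ($g{\left(P \right)} = \frac{P - P}{9} = \frac{1}{9} \cdot 0 = 0$)
$\left(192 + \left(4 + g{\left(0 \right)} 9\right)\right)^{2} = \left(192 + \left(4 + 0 \cdot 9\right)\right)^{2} = \left(192 + \left(4 + 0\right)\right)^{2} = \left(192 + 4\right)^{2} = 196^{2} = 38416$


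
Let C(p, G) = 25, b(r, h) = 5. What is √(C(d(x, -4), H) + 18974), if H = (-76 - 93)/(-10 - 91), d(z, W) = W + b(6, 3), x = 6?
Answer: 3*√2111 ≈ 137.84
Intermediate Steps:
d(z, W) = 5 + W (d(z, W) = W + 5 = 5 + W)
H = 169/101 (H = -169/(-101) = -169*(-1/101) = 169/101 ≈ 1.6733)
√(C(d(x, -4), H) + 18974) = √(25 + 18974) = √18999 = 3*√2111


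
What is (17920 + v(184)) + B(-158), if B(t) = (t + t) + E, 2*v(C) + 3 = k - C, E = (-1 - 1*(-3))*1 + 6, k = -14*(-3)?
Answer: 35079/2 ≈ 17540.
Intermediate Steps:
k = 42
E = 8 (E = (-1 + 3)*1 + 6 = 2*1 + 6 = 2 + 6 = 8)
v(C) = 39/2 - C/2 (v(C) = -3/2 + (42 - C)/2 = -3/2 + (21 - C/2) = 39/2 - C/2)
B(t) = 8 + 2*t (B(t) = (t + t) + 8 = 2*t + 8 = 8 + 2*t)
(17920 + v(184)) + B(-158) = (17920 + (39/2 - ½*184)) + (8 + 2*(-158)) = (17920 + (39/2 - 92)) + (8 - 316) = (17920 - 145/2) - 308 = 35695/2 - 308 = 35079/2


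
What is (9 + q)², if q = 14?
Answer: 529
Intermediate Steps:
(9 + q)² = (9 + 14)² = 23² = 529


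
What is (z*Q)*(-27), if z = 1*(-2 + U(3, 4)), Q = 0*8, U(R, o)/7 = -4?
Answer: 0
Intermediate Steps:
U(R, o) = -28 (U(R, o) = 7*(-4) = -28)
Q = 0
z = -30 (z = 1*(-2 - 28) = 1*(-30) = -30)
(z*Q)*(-27) = -30*0*(-27) = 0*(-27) = 0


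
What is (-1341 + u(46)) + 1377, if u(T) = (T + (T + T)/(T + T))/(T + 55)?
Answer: 3683/101 ≈ 36.465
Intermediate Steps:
u(T) = (1 + T)/(55 + T) (u(T) = (T + (2*T)/((2*T)))/(55 + T) = (T + (2*T)*(1/(2*T)))/(55 + T) = (T + 1)/(55 + T) = (1 + T)/(55 + T))
(-1341 + u(46)) + 1377 = (-1341 + (1 + 46)/(55 + 46)) + 1377 = (-1341 + 47/101) + 1377 = -135394/101 + 1377 = 3683/101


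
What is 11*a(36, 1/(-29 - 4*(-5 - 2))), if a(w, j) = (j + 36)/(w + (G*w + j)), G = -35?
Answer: -11/35 ≈ -0.31429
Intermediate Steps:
a(w, j) = (36 + j)/(j - 34*w) (a(w, j) = (j + 36)/(w + (-35*w + j)) = (36 + j)/(w + (j - 35*w)) = (36 + j)/(j - 34*w))
11*a(36, 1/(-29 - 4*(-5 - 2))) = 11*((36 + 1/(-29 - 4*(-5 - 2)))/(1/(-29 - 4*(-5 - 2)) - 34*36)) = 11*((36 + 1/(-29 - 4*(-7)))/(1/(-29 - 4*(-7)) - 1224)) = 11*((36 + 1/(-29 + 28))/(1/(-29 + 28) - 1224)) = 11*((36 + 1/(-1))/(1/(-1) - 1224)) = 11*((36 - 1)/(-1 - 1224)) = 11*(35/(-1225)) = 11*(-1/1225*35) = 11*(-1/35) = -11/35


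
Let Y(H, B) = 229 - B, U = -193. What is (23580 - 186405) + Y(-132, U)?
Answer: -162403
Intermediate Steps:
(23580 - 186405) + Y(-132, U) = (23580 - 186405) + (229 - 1*(-193)) = -162825 + (229 + 193) = -162825 + 422 = -162403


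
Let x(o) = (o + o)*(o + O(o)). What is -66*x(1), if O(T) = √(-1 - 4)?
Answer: -132 - 132*I*√5 ≈ -132.0 - 295.16*I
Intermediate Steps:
O(T) = I*√5 (O(T) = √(-5) = I*√5)
x(o) = 2*o*(o + I*√5) (x(o) = (o + o)*(o + I*√5) = (2*o)*(o + I*√5) = 2*o*(o + I*√5))
-66*x(1) = -132*(1 + I*√5) = -66*(2 + 2*I*√5) = -132 - 132*I*√5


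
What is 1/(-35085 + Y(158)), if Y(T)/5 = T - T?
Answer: -1/35085 ≈ -2.8502e-5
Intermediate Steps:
Y(T) = 0 (Y(T) = 5*(T - T) = 5*0 = 0)
1/(-35085 + Y(158)) = 1/(-35085 + 0) = 1/(-35085) = -1/35085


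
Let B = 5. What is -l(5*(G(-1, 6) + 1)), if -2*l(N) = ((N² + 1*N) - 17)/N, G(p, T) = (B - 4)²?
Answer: 93/20 ≈ 4.6500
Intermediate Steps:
G(p, T) = 1 (G(p, T) = (5 - 4)² = 1² = 1)
l(N) = -(-17 + N + N²)/(2*N) (l(N) = -((N² + 1*N) - 17)/(2*N) = -((N² + N) - 17)/(2*N) = -((N + N²) - 17)/(2*N) = -(-17 + N + N²)/(2*N))
-l(5*(G(-1, 6) + 1)) = -(17 - 5*(1 + 1) - (5*(1 + 1))²)/(2*(5*(1 + 1))) = -(17 - 5*2 - (5*2)²)/(2*(5*2)) = -(17 - 1*10 - 1*10²)/(2*10) = -(17 - 10 - 1*100)/(2*10) = -(17 - 10 - 100)/(2*10) = -(-93)/(2*10) = -1*(-93/20) = 93/20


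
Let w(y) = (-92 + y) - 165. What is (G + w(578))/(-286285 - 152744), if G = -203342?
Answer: 203021/439029 ≈ 0.46243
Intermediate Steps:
w(y) = -257 + y
(G + w(578))/(-286285 - 152744) = (-203342 + (-257 + 578))/(-286285 - 152744) = (-203342 + 321)/(-439029) = -203021*(-1/439029) = 203021/439029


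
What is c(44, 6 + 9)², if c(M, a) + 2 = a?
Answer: 169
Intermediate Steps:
c(M, a) = -2 + a
c(44, 6 + 9)² = (-2 + (6 + 9))² = (-2 + 15)² = 13² = 169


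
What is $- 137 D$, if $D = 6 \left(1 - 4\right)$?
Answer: $2466$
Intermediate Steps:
$D = -18$ ($D = 6 \left(1 - 4\right) = 6 \left(-3\right) = -18$)
$- 137 D = \left(-137\right) \left(-18\right) = 2466$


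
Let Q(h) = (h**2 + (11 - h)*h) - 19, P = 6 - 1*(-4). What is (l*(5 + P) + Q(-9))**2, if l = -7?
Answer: 49729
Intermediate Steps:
P = 10 (P = 6 + 4 = 10)
Q(h) = -19 + h**2 + h*(11 - h) (Q(h) = (h**2 + h*(11 - h)) - 19 = -19 + h**2 + h*(11 - h))
(l*(5 + P) + Q(-9))**2 = (-7*(5 + 10) + (-19 + 11*(-9)))**2 = (-7*15 + (-19 - 99))**2 = (-105 - 118)**2 = (-223)**2 = 49729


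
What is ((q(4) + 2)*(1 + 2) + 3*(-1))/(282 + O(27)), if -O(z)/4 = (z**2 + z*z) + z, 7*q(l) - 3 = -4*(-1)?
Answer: -1/943 ≈ -0.0010604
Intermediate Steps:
q(l) = 1 (q(l) = 3/7 + (-4*(-1))/7 = 3/7 + (1/7)*4 = 3/7 + 4/7 = 1)
O(z) = -8*z**2 - 4*z (O(z) = -4*((z**2 + z*z) + z) = -4*((z**2 + z**2) + z) = -4*(2*z**2 + z) = -4*(z + 2*z**2) = -8*z**2 - 4*z)
((q(4) + 2)*(1 + 2) + 3*(-1))/(282 + O(27)) = ((1 + 2)*(1 + 2) + 3*(-1))/(282 - 4*27*(1 + 2*27)) = (3*3 - 3)/(282 - 4*27*(1 + 54)) = (9 - 3)/(282 - 4*27*55) = 6/(282 - 5940) = 6/(-5658) = -1/5658*6 = -1/943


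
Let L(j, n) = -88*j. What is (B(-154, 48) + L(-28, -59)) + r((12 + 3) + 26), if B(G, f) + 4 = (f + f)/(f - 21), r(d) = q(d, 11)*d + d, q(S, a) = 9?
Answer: 25862/9 ≈ 2873.6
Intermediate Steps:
r(d) = 10*d (r(d) = 9*d + d = 10*d)
B(G, f) = -4 + 2*f/(-21 + f) (B(G, f) = -4 + (f + f)/(f - 21) = -4 + (2*f)/(-21 + f) = -4 + 2*f/(-21 + f))
(B(-154, 48) + L(-28, -59)) + r((12 + 3) + 26) = (2*(42 - 1*48)/(-21 + 48) - 88*(-28)) + 10*((12 + 3) + 26) = (2*(42 - 48)/27 + 2464) + 10*(15 + 26) = (2*(1/27)*(-6) + 2464) + 10*41 = (-4/9 + 2464) + 410 = 22172/9 + 410 = 25862/9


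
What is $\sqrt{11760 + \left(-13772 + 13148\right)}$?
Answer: $8 \sqrt{174} \approx 105.53$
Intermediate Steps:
$\sqrt{11760 + \left(-13772 + 13148\right)} = \sqrt{11760 - 624} = \sqrt{11136} = 8 \sqrt{174}$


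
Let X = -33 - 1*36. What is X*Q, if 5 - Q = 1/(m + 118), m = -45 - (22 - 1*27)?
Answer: -8947/26 ≈ -344.12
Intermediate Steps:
m = -40 (m = -45 - (22 - 27) = -45 - 1*(-5) = -45 + 5 = -40)
Q = 389/78 (Q = 5 - 1/(-40 + 118) = 5 - 1/78 = 389/78 ≈ 4.9872)
X = -69 (X = -33 - 36 = -69)
X*Q = -69*389/78 = -8947/26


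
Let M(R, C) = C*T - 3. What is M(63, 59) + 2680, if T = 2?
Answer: 2795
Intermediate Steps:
M(R, C) = -3 + 2*C (M(R, C) = C*2 - 3 = 2*C - 3 = -3 + 2*C)
M(63, 59) + 2680 = (-3 + 2*59) + 2680 = (-3 + 118) + 2680 = 115 + 2680 = 2795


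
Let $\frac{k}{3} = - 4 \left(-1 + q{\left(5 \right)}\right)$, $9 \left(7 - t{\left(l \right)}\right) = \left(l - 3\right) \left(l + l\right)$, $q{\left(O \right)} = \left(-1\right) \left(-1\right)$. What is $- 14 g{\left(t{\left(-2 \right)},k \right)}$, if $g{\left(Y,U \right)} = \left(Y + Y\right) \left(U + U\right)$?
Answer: $0$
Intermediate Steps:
$q{\left(O \right)} = 1$
$t{\left(l \right)} = 7 - \frac{2 l \left(-3 + l\right)}{9}$ ($t{\left(l \right)} = 7 - \frac{\left(l - 3\right) \left(l + l\right)}{9} = 7 - \frac{\left(-3 + l\right) 2 l}{9} = 7 - \frac{2 l \left(-3 + l\right)}{9}$)
$k = 0$ ($k = 3 \left(- 4 \left(-1 + 1\right)\right) = 3 \left(\left(-4\right) 0\right) = 3 \cdot 0 = 0$)
$g{\left(Y,U \right)} = 4 U Y$ ($g{\left(Y,U \right)} = 2 Y 2 U = 4 U Y$)
$- 14 g{\left(t{\left(-2 \right)},k \right)} = - 14 \cdot 4 \cdot 0 \left(7 - \frac{2 \left(-2\right)^{2}}{9} + \frac{2}{3} \left(-2\right)\right) = - 14 \cdot 4 \cdot 0 \left(7 - \frac{8}{9} - \frac{4}{3}\right) = - 14 \cdot 4 \cdot 0 \cdot \frac{43}{9} = \left(-14\right) 0 = 0$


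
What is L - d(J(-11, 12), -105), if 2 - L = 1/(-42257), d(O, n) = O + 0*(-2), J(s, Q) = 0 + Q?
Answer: -422569/42257 ≈ -10.000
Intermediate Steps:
J(s, Q) = Q
d(O, n) = O (d(O, n) = O + 0 = O)
L = 84515/42257 (L = 2 - 1/(-42257) = 2 - 1*(-1/42257) = 2 + 1/42257 = 84515/42257 ≈ 2.0000)
L - d(J(-11, 12), -105) = 84515/42257 - 1*12 = 84515/42257 - 12 = -422569/42257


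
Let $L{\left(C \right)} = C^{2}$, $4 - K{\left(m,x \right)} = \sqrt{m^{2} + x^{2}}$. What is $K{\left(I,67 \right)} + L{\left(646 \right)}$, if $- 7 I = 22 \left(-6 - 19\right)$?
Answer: $417320 - \frac{\sqrt{522461}}{7} \approx 4.1722 \cdot 10^{5}$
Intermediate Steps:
$I = \frac{550}{7}$ ($I = - \frac{22 \left(-6 - 19\right)}{7} = - \frac{22 \left(-25\right)}{7} = \left(- \frac{1}{7}\right) \left(-550\right) = \frac{550}{7} \approx 78.571$)
$K{\left(m,x \right)} = 4 - \sqrt{m^{2} + x^{2}}$
$K{\left(I,67 \right)} + L{\left(646 \right)} = \left(4 - \sqrt{\left(\frac{550}{7}\right)^{2} + 67^{2}}\right) + 646^{2} = \left(4 - \sqrt{\frac{302500}{49} + 4489}\right) + 417316 = \left(4 - \sqrt{\frac{522461}{49}}\right) + 417316 = \left(4 - \frac{\sqrt{522461}}{7}\right) + 417316 = 417320 - \frac{\sqrt{522461}}{7}$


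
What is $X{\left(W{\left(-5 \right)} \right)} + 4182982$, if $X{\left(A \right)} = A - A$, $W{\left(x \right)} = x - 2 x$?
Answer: $4182982$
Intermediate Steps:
$W{\left(x \right)} = - x$
$X{\left(A \right)} = 0$
$X{\left(W{\left(-5 \right)} \right)} + 4182982 = 0 + 4182982 = 4182982$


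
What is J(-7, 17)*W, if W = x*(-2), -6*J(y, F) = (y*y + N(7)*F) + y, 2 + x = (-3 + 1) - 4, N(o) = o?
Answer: -1288/3 ≈ -429.33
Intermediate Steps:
x = -8 (x = -2 + ((-3 + 1) - 4) = -2 + (-2 - 4) = -2 - 6 = -8)
J(y, F) = -7*F/6 - y/6 - y²/6 (J(y, F) = -((y*y + 7*F) + y)/6 = -((y² + 7*F) + y)/6 = -(y + y² + 7*F)/6 = -7*F/6 - y/6 - y²/6)
W = 16 (W = -8*(-2) = 16)
J(-7, 17)*W = (-7/6*17 - ⅙*(-7) - ⅙*(-7)²)*16 = (-119/6 + 7/6 - ⅙*49)*16 = (-119/6 + 7/6 - 49/6)*16 = -161/6*16 = -1288/3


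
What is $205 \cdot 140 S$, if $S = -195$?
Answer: $-5596500$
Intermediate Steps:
$205 \cdot 140 S = 205 \cdot 140 \left(-195\right) = 28700 \left(-195\right) = -5596500$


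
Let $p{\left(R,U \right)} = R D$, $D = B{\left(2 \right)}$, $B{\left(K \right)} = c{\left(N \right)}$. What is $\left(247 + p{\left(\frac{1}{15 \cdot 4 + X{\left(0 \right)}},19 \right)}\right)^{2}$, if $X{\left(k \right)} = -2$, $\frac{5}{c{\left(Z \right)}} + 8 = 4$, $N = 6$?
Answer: $\frac{3283175401}{53824} \approx 60998.0$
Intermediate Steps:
$c{\left(Z \right)} = - \frac{5}{4}$ ($c{\left(Z \right)} = \frac{5}{-8 + 4} = \frac{5}{-4} = 5 \left(- \frac{1}{4}\right) = - \frac{5}{4}$)
$B{\left(K \right)} = - \frac{5}{4}$
$D = - \frac{5}{4} \approx -1.25$
$p{\left(R,U \right)} = - \frac{5 R}{4}$ ($p{\left(R,U \right)} = R \left(- \frac{5}{4}\right) = - \frac{5 R}{4}$)
$\left(247 + p{\left(\frac{1}{15 \cdot 4 + X{\left(0 \right)}},19 \right)}\right)^{2} = \left(247 - \frac{5}{4 \left(15 \cdot 4 - 2\right)}\right)^{2} = \left(247 - \frac{5}{4 \left(60 - 2\right)}\right)^{2} = \left(247 - \frac{5}{4 \cdot 58}\right)^{2} = \left(247 - \frac{5}{232}\right)^{2} = \left(\frac{57299}{232}\right)^{2} = \frac{3283175401}{53824}$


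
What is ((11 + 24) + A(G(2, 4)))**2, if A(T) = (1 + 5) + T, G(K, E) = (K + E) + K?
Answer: 2401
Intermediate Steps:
G(K, E) = E + 2*K (G(K, E) = (E + K) + K = E + 2*K)
A(T) = 6 + T
((11 + 24) + A(G(2, 4)))**2 = ((11 + 24) + (6 + (4 + 2*2)))**2 = (35 + (6 + (4 + 4)))**2 = (35 + (6 + 8))**2 = (35 + 14)**2 = 49**2 = 2401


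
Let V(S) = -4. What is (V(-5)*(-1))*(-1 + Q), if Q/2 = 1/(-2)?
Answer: -8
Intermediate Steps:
Q = -1 (Q = 2/(-2) = 2*(-1/2) = -1)
(V(-5)*(-1))*(-1 + Q) = (-4*(-1))*(-1 - 1) = 4*(-2) = -8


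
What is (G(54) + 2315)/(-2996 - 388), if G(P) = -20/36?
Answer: -10415/15228 ≈ -0.68394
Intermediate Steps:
G(P) = -5/9 (G(P) = -20*1/36 = -5/9)
(G(54) + 2315)/(-2996 - 388) = (-5/9 + 2315)/(-2996 - 388) = (20830/9)/(-3384) = (20830/9)*(-1/3384) = -10415/15228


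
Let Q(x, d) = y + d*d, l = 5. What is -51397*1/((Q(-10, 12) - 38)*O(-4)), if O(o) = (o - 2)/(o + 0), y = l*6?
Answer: -51397/204 ≈ -251.95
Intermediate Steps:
y = 30 (y = 5*6 = 30)
O(o) = (-2 + o)/o
Q(x, d) = 30 + d² (Q(x, d) = 30 + d*d = 30 + d²)
-51397*1/((Q(-10, 12) - 38)*O(-4)) = -51397*(-4/((-2 - 4)*((30 + 12²) - 38))) = -51397*2/(3*((30 + 144) - 38)) = -51397*2/(3*(174 - 38)) = -51397/(136*(3/2)) = -51397/204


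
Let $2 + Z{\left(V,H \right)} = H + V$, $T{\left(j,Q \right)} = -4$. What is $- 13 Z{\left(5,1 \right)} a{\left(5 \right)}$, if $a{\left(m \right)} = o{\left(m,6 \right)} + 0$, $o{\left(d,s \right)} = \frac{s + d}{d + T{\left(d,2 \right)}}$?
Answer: $-572$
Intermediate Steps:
$Z{\left(V,H \right)} = -2 + H + V$ ($Z{\left(V,H \right)} = -2 + \left(H + V\right) = -2 + H + V$)
$o{\left(d,s \right)} = \frac{d + s}{-4 + d}$ ($o{\left(d,s \right)} = \frac{s + d}{d - 4} = \frac{d + s}{-4 + d}$)
$a{\left(m \right)} = \frac{6 + m}{-4 + m}$ ($a{\left(m \right)} = \frac{m + 6}{-4 + m} + 0 = \frac{6 + m}{-4 + m} + 0 = \frac{6 + m}{-4 + m}$)
$- 13 Z{\left(5,1 \right)} a{\left(5 \right)} = - 13 \left(-2 + 1 + 5\right) \frac{6 + 5}{-4 + 5} = \left(-13\right) 4 \cdot 1^{-1} \cdot 11 = - 52 \cdot 1 \cdot 11 = \left(-52\right) 11 = -572$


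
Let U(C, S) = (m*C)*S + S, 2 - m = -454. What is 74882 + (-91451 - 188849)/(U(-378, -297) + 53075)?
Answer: 1918704116484/25623037 ≈ 74882.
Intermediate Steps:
m = 456 (m = 2 - 1*(-454) = 2 + 454 = 456)
U(C, S) = S + 456*C*S (U(C, S) = (456*C)*S + S = 456*C*S + S = S + 456*C*S)
74882 + (-91451 - 188849)/(U(-378, -297) + 53075) = 74882 + (-91451 - 188849)/(-297*(1 + 456*(-378)) + 53075) = 74882 - 280300/(-297*(1 - 172368) + 53075) = 74882 - 280300/(-297*(-172367) + 53075) = 74882 - 280300/(51192999 + 53075) = 74882 - 280300/51246074 = 74882 - 280300*1/51246074 = 74882 - 140150/25623037 = 1918704116484/25623037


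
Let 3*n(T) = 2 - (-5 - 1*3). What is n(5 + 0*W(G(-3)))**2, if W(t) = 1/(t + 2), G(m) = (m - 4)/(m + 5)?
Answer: 100/9 ≈ 11.111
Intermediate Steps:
G(m) = (-4 + m)/(5 + m)
W(t) = 1/(2 + t)
n(T) = 10/3 (n(T) = (2 - (-5 - 1*3))/3 = (2 - (-5 - 3))/3 = (2 - 1*(-8))/3 = (2 + 8)/3 = (1/3)*10 = 10/3)
n(5 + 0*W(G(-3)))**2 = (10/3)**2 = 100/9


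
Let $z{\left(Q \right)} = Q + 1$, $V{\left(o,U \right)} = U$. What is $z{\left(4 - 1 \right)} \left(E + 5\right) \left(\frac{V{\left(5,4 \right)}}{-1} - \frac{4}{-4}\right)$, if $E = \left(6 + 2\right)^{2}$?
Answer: $-828$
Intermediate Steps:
$E = 64$ ($E = 8^{2} = 64$)
$z{\left(Q \right)} = 1 + Q$
$z{\left(4 - 1 \right)} \left(E + 5\right) \left(\frac{V{\left(5,4 \right)}}{-1} - \frac{4}{-4}\right) = \left(1 + \left(4 - 1\right)\right) \left(64 + 5\right) \left(\frac{4}{-1} - \frac{4}{-4}\right) = \left(1 + 3\right) 69 \left(4 \left(-1\right) - -1\right) = 4 \cdot 69 \left(-4 + 1\right) = 4 \cdot 69 \left(-3\right) = 4 \left(-207\right) = -828$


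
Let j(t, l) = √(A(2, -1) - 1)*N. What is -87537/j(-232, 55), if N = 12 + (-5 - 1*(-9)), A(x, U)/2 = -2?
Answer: 87537*I*√5/80 ≈ 2446.7*I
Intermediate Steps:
A(x, U) = -4 (A(x, U) = 2*(-2) = -4)
N = 16 (N = 12 + (-5 + 9) = 12 + 4 = 16)
j(t, l) = 16*I*√5 (j(t, l) = √(-4 - 1)*16 = √(-5)*16 = (I*√5)*16 = 16*I*√5)
-87537/j(-232, 55) = -87537*(-I*√5/80) = -(-87537)*I*√5/80 = 87537*I*√5/80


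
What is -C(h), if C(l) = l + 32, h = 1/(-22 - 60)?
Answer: -2623/82 ≈ -31.988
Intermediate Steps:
h = -1/82 (h = 1/(-82) = -1/82 ≈ -0.012195)
C(l) = 32 + l
-C(h) = -(32 - 1/82) = -1*2623/82 = -2623/82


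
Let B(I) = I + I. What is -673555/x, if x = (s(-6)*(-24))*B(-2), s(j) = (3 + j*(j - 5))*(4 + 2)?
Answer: -29285/1728 ≈ -16.947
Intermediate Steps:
B(I) = 2*I
s(j) = 18 + 6*j*(-5 + j) (s(j) = (3 + j*(-5 + j))*6 = 18 + 6*j*(-5 + j))
x = 39744 (x = ((18 - 30*(-6) + 6*(-6)**2)*(-24))*(2*(-2)) = ((18 + 180 + 6*36)*(-24))*(-4) = ((18 + 180 + 216)*(-24))*(-4) = (414*(-24))*(-4) = -9936*(-4) = 39744)
-673555/x = -673555/39744 = -673555*1/39744 = -29285/1728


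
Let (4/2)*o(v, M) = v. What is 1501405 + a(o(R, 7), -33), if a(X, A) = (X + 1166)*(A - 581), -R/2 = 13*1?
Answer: 793463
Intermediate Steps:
R = -26 ≈ -26.000
o(v, M) = v/2
a(X, A) = (-581 + A)*(1166 + X) (a(X, A) = (1166 + X)*(-581 + A) = (-581 + A)*(1166 + X))
1501405 + a(o(R, 7), -33) = 1501405 + (-677446 - 581*(-26)/2 + 1166*(-33) - 33*(-26)/2) = 1501405 + (-677446 - 581*(-13) - 38478 - 33*(-13)) = 1501405 + (-677446 + 7553 - 38478 + 429) = 1501405 - 707942 = 793463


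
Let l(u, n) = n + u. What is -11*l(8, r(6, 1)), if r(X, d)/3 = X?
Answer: -286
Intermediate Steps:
r(X, d) = 3*X
-11*l(8, r(6, 1)) = -11*(3*6 + 8) = -11*(18 + 8) = -11*26 = -286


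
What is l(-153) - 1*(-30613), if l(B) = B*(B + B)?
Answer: 77431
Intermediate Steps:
l(B) = 2*B² (l(B) = B*(2*B) = 2*B²)
l(-153) - 1*(-30613) = 2*(-153)² - 1*(-30613) = 2*23409 + 30613 = 46818 + 30613 = 77431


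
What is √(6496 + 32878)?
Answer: √39374 ≈ 198.43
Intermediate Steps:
√(6496 + 32878) = √39374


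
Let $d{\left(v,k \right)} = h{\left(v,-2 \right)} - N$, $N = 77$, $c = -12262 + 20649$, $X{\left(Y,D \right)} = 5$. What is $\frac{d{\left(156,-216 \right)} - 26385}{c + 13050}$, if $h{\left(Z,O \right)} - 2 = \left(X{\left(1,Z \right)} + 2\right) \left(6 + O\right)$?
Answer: $- \frac{26432}{21437} \approx -1.233$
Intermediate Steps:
$c = 8387$
$h{\left(Z,O \right)} = 44 + 7 O$ ($h{\left(Z,O \right)} = 2 + \left(5 + 2\right) \left(6 + O\right) = 2 + 7 \left(6 + O\right) = 2 + \left(42 + 7 O\right) = 44 + 7 O$)
$d{\left(v,k \right)} = -47$ ($d{\left(v,k \right)} = \left(44 + 7 \left(-2\right)\right) - 77 = \left(44 - 14\right) - 77 = 30 - 77 = -47$)
$\frac{d{\left(156,-216 \right)} - 26385}{c + 13050} = \frac{-47 - 26385}{8387 + 13050} = - \frac{26432}{21437}$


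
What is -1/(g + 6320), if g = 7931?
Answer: -1/14251 ≈ -7.0170e-5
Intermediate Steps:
-1/(g + 6320) = -1/(7931 + 6320) = -1/14251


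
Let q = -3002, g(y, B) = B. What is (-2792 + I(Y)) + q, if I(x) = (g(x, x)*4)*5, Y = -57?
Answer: -6934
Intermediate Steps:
I(x) = 20*x (I(x) = (x*4)*5 = (4*x)*5 = 20*x)
(-2792 + I(Y)) + q = (-2792 + 20*(-57)) - 3002 = (-2792 - 1140) - 3002 = -3932 - 3002 = -6934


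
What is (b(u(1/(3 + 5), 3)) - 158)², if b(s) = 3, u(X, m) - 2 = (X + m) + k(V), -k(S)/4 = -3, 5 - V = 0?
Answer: 24025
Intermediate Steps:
V = 5 (V = 5 - 1*0 = 5 + 0 = 5)
k(S) = 12 (k(S) = -4*(-3) = 12)
u(X, m) = 14 + X + m (u(X, m) = 2 + ((X + m) + 12) = 2 + (12 + X + m) = 14 + X + m)
(b(u(1/(3 + 5), 3)) - 158)² = (3 - 158)² = (-155)² = 24025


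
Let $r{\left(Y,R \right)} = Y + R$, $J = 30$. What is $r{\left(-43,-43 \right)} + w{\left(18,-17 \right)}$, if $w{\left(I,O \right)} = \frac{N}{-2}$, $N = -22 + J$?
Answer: $-90$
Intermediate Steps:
$N = 8$ ($N = -22 + 30 = 8$)
$r{\left(Y,R \right)} = R + Y$
$w{\left(I,O \right)} = -4$ ($w{\left(I,O \right)} = \frac{8}{-2} = 8 \left(- \frac{1}{2}\right) = -4$)
$r{\left(-43,-43 \right)} + w{\left(18,-17 \right)} = \left(-43 - 43\right) - 4 = -86 - 4 = -90$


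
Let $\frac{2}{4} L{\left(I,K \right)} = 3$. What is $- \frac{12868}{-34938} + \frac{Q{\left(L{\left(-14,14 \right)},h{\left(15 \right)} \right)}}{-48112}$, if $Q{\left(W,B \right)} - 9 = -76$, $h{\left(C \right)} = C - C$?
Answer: $\frac{310723031}{840468528} \approx 0.3697$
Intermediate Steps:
$L{\left(I,K \right)} = 6$ ($L{\left(I,K \right)} = 2 \cdot 3 = 6$)
$h{\left(C \right)} = 0$
$Q{\left(W,B \right)} = -67$ ($Q{\left(W,B \right)} = 9 - 76 = -67$)
$- \frac{12868}{-34938} + \frac{Q{\left(L{\left(-14,14 \right)},h{\left(15 \right)} \right)}}{-48112} = - \frac{12868}{-34938} - \frac{67}{-48112} = \left(-12868\right) \left(- \frac{1}{34938}\right) - - \frac{67}{48112} = \frac{6434}{17469} + \frac{67}{48112} = \frac{310723031}{840468528}$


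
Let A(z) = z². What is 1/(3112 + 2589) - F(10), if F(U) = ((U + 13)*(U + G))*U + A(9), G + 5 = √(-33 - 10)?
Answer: -7017930/5701 - 230*I*√43 ≈ -1231.0 - 1508.2*I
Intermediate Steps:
G = -5 + I*√43 (G = -5 + √(-33 - 10) = -5 + √(-43) = -5 + I*√43 ≈ -5.0 + 6.5574*I)
F(U) = 81 + U*(13 + U)*(-5 + U + I*√43) (F(U) = ((U + 13)*(U + (-5 + I*√43)))*U + 9² = ((13 + U)*(-5 + U + I*√43))*U + 81 = U*(13 + U)*(-5 + U + I*√43) + 81 = 81 + U*(13 + U)*(-5 + U + I*√43))
1/(3112 + 2589) - F(10) = 1/(3112 + 2589) - (81 + 10³ + 13*10² + 10²*(-5 + I*√43) - 13*10*(5 - I*√43)) = 1/5701 - (81 + 1000 + 13*100 + 100*(-5 + I*√43) + (-650 + 130*I*√43)) = 1/5701 - (81 + 1000 + 1300 + (-500 + 100*I*√43) + (-650 + 130*I*√43)) = 1/5701 - (1231 + 230*I*√43) = 1/5701 + (-1231 - 230*I*√43) = -7017930/5701 - 230*I*√43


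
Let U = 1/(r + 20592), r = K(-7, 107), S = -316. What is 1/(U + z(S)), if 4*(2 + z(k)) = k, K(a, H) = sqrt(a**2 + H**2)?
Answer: -34345515654/2781985100023 + sqrt(11498)/2781985100023 ≈ -0.012346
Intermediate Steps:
K(a, H) = sqrt(H**2 + a**2)
r = sqrt(11498) (r = sqrt(107**2 + (-7)**2) = sqrt(11449 + 49) = sqrt(11498) ≈ 107.23)
z(k) = -2 + k/4
U = 1/(20592 + sqrt(11498)) (U = 1/(sqrt(11498) + 20592) = 1/(20592 + sqrt(11498)) ≈ 4.8311e-5)
1/(U + z(S)) = 1/((10296/212009483 - sqrt(11498)/424018966) + (-2 + (1/4)*(-316))) = 1/((10296/212009483 - sqrt(11498)/424018966) + (-2 - 79)) = 1/((10296/212009483 - sqrt(11498)/424018966) - 81) = 1/(-17172757827/212009483 - sqrt(11498)/424018966)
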